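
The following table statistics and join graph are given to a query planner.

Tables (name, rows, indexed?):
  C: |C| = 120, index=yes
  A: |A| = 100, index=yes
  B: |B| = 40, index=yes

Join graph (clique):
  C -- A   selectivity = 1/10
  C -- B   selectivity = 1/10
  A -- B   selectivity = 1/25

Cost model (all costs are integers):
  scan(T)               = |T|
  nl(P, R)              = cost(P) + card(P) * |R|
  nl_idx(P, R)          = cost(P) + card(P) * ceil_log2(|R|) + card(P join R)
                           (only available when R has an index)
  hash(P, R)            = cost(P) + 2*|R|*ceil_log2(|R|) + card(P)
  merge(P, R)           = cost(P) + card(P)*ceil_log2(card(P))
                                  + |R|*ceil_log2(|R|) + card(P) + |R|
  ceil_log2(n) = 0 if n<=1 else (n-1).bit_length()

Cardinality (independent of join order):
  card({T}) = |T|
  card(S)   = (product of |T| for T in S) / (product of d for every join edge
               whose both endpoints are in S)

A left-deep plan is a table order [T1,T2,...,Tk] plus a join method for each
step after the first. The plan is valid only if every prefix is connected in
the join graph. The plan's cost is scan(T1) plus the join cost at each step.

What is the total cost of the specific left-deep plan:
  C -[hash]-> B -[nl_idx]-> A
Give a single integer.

4272

step 1: scan C: cost=120, card=120
step 2: join B via hash
    card(P join B) = 120*40/(10) = 480
    cost = 120 + 2*40*6 + 120 = 720
step 3: join A via nl_idx
    card(P join A) = 480*100/(10*25) = 192
    cost = 720 + 480*7 + 192 = 4272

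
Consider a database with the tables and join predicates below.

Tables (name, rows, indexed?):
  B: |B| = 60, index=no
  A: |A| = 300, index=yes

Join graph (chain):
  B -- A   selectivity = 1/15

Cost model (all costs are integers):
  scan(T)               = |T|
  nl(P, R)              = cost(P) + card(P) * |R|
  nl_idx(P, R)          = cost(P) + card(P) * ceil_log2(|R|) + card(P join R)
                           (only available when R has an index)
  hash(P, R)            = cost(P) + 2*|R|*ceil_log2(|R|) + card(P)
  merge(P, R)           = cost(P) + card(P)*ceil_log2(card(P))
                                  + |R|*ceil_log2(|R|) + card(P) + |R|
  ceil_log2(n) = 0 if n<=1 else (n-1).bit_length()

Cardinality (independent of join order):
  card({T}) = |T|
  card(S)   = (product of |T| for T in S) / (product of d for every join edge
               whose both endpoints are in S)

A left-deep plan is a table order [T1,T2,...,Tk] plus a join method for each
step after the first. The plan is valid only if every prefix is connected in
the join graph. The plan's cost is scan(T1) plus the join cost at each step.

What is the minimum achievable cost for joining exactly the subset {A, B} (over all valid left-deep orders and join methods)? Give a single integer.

1320

Selinger DP over subsets of {A,B}:
  {B}: scan cost=60, card=60
  {A}: scan cost=300, card=300
  {AB}: card=1200; try (B,hash)→1320, (A,nl_idx)→1800, (A,merge)→3480, (B,merge)→3720, (A,hash)→5520, (A,nl)→18060 …(+1); best=1320 via (B,hash)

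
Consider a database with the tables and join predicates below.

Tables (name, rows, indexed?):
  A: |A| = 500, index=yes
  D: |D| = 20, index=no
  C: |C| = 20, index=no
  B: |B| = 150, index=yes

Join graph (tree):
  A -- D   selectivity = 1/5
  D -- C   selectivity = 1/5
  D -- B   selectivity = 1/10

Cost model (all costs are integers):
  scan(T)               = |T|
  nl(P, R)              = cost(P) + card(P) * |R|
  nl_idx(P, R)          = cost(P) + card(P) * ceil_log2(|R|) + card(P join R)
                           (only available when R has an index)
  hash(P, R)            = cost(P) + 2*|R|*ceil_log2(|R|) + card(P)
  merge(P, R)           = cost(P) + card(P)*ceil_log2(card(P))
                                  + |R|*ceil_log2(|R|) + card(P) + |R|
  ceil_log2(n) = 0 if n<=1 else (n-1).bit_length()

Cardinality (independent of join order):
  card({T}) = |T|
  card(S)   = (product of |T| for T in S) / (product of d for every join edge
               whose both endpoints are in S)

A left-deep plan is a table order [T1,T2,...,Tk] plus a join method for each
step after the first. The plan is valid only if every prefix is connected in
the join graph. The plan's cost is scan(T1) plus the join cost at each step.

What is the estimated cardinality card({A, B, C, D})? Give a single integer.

120000

Tables in S: A(500), B(150), C(20), D(20)
Edges inside S: A-D(d=5), D-C(d=5), D-B(d=10)
numerator = 500 * 150 * 20 * 20 = 30000000
denominator = 5 * 5 * 10 = 250
card(S) = 30000000 / 250 = 120000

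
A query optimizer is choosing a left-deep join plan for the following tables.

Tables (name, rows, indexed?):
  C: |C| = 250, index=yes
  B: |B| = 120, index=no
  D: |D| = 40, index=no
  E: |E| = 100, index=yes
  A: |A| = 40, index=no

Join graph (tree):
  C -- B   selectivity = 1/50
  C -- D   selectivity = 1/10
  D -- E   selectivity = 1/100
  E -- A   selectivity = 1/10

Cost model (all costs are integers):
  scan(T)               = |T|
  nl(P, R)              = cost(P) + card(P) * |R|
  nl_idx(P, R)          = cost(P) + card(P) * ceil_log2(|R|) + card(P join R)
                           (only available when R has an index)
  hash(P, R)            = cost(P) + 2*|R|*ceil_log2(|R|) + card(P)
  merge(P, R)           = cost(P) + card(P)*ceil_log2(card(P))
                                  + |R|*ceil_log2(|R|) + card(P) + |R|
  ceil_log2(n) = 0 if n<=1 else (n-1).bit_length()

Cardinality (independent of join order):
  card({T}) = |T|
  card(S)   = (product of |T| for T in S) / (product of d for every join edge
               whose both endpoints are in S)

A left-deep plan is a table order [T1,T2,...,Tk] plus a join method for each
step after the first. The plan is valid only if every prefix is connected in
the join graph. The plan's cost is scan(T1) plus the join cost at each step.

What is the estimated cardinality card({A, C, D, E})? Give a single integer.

4000

Tables in S: A(40), C(250), D(40), E(100)
Edges inside S: C-D(d=10), D-E(d=100), E-A(d=10)
numerator = 40 * 250 * 40 * 100 = 40000000
denominator = 10 * 100 * 10 = 10000
card(S) = 40000000 / 10000 = 4000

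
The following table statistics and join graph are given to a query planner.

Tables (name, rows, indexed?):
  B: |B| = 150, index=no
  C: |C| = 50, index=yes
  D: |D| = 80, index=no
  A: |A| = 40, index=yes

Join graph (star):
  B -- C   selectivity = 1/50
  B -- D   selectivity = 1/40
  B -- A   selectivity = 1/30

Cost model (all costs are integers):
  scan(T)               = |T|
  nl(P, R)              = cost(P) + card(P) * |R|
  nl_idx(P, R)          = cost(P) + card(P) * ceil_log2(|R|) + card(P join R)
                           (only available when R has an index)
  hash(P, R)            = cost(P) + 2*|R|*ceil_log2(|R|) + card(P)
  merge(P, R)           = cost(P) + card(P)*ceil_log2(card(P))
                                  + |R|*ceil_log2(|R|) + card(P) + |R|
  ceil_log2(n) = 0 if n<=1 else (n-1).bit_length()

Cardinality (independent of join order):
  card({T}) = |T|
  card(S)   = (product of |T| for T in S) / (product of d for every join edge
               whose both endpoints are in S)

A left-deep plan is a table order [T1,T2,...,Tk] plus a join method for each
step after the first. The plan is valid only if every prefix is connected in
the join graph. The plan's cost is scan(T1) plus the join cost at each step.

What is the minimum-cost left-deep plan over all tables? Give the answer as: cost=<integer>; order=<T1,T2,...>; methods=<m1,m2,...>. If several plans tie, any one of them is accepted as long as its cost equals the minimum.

Selinger DP (subsets sized 1..n):
  {B}: scan cost=150, card=150
  {C}: scan cost=50, card=50
  {D}: scan cost=80, card=80
  {A}: scan cost=40, card=40
  {BC}: card=150; try (C,hash)→900, (C,nl_idx)→1200, (B,merge)→1750, (C,merge)→1850, (B,hash)→2500, (B,nl)→7550 …(+1); best=900 via (C,hash)
  {BD}: card=300; try (D,hash)→1420, (B,merge)→2070, (D,merge)→2140, (B,hash)→2560, (B,nl)→12080, (D,nl)→12150; best=1420 via (D,hash)
  {AB}: card=200; try (A,hash)→780, (A,nl_idx)→1250, (B,merge)→1670, (A,merge)→1780, (B,hash)→2480, (B,nl)→6040 …(+1); best=780 via (A,hash)
  {BCD}: card=300; try (D,hash)→2170, (C,hash)→2320, (D,merge)→2890, (C,nl_idx)→3520, (C,merge)→4770, (D,nl)→12900 …(+1); best=2170 via (D,hash)
  {ABC}: card=200; try (A,hash)→1530, (C,hash)→1580, (A,nl_idx)→2000, (C,nl_idx)→2180, (A,merge)→2530, (C,merge)→2930 …(+2); best=1530 via (A,hash)
  {ABD}: card=400; try (D,hash)→2100, (A,hash)→2200, (D,merge)→3220, (A,nl_idx)→3620, (A,merge)→4700, (A,nl)→13420 …(+1); best=2100 via (D,hash)
  {ABCD}: card=400; try (D,hash)→2850, (A,hash)→2950, (C,hash)→3100, (D,merge)→3970, (A,nl_idx)→4370, (C,nl_idx)→4900 …(+5); best=2850 via (D,hash)

cost=2850; order=B,C,A,D; methods=hash,hash,hash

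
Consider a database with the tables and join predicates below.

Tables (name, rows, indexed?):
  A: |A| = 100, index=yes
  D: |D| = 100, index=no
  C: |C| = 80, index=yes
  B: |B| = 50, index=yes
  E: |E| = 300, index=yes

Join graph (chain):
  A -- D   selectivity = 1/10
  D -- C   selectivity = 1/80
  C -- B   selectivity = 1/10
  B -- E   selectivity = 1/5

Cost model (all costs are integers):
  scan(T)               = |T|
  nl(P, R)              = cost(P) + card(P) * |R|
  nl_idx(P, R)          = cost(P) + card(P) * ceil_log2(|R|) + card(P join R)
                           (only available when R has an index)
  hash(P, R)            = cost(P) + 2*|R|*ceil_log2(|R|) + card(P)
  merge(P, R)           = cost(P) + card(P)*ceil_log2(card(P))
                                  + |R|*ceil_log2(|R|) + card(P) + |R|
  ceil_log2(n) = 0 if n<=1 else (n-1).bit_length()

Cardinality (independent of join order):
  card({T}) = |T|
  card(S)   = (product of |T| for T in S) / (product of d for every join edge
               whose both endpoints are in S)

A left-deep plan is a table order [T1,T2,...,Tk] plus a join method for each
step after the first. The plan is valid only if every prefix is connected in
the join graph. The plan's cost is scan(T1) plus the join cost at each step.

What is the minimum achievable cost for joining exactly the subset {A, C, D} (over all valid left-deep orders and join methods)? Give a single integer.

2400

Selinger DP over subsets of {A,C,D}:
  {A}: scan cost=100, card=100
  {D}: scan cost=100, card=100
  {C}: scan cost=80, card=80
  {AD}: card=1000; try (D,hash)→1600, (A,hash)→1600, (D,merge)→1700, (A,merge)→1700, (A,nl_idx)→1800, (D,nl)→10100 …(+1); best=1600 via (D,hash)
  {CD}: card=100; try (C,nl_idx)→900, (C,hash)→1320, (D,merge)→1520, (C,merge)→1540, (D,hash)→1560, (D,nl)→8080 …(+1); best=900 via (C,nl_idx)
  {ACD}: card=1000; try (A,hash)→2400, (A,merge)→2500, (A,nl_idx)→2600, (C,hash)→3720, (C,nl_idx)→9600, (A,nl)→10900 …(+2); best=2400 via (A,hash)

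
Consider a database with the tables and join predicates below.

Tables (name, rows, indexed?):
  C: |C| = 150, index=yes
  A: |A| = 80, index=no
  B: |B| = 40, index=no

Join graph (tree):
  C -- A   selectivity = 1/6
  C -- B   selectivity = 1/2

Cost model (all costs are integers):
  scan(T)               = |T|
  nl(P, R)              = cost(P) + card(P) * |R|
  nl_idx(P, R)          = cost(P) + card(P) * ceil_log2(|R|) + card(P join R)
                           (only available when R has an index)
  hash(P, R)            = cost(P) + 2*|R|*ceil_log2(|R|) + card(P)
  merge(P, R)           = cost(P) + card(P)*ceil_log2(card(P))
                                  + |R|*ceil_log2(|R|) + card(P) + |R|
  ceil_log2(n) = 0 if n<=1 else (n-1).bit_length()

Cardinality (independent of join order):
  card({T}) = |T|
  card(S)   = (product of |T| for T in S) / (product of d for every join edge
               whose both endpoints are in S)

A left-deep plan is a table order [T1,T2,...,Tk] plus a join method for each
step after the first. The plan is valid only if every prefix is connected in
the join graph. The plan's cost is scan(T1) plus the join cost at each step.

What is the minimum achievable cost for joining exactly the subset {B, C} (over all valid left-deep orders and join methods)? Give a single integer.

780

Selinger DP over subsets of {B,C}:
  {C}: scan cost=150, card=150
  {B}: scan cost=40, card=40
  {BC}: card=3000; try (B,hash)→780, (C,merge)→1670, (B,merge)→1780, (C,hash)→2480, (C,nl_idx)→3360, (C,nl)→6040 …(+1); best=780 via (B,hash)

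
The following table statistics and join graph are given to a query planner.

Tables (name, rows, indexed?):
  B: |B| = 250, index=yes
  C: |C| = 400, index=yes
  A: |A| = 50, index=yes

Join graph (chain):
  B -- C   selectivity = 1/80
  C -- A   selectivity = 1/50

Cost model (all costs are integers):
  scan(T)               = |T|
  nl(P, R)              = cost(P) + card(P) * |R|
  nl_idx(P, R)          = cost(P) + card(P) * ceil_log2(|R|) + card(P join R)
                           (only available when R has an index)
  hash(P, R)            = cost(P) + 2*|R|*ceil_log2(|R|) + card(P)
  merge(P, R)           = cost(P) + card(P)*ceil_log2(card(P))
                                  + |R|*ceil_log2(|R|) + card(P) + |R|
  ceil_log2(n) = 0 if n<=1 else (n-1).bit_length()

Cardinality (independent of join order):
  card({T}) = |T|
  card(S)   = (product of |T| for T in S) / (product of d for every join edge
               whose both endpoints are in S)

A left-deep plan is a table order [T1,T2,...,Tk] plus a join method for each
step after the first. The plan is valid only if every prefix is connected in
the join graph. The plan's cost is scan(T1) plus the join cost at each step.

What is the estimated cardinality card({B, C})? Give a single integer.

1250

Tables in S: B(250), C(400)
Edges inside S: B-C(d=80)
numerator = 250 * 400 = 100000
denominator = 80 = 80
card(S) = 100000 / 80 = 1250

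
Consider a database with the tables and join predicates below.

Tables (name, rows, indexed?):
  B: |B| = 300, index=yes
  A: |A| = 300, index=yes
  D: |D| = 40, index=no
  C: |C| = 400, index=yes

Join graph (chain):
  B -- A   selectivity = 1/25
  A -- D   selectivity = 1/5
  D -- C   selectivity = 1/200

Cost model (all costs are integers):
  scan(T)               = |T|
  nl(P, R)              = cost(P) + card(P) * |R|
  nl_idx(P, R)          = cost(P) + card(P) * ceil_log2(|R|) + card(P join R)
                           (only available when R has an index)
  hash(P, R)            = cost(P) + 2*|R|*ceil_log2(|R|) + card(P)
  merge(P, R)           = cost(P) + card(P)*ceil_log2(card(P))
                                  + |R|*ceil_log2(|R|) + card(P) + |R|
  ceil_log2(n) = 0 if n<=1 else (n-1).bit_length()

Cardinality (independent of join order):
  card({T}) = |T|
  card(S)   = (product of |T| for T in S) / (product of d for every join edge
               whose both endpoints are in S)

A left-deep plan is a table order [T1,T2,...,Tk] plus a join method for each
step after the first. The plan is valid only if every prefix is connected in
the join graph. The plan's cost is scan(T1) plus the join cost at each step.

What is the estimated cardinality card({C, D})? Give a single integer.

Tables in S: C(400), D(40)
Edges inside S: D-C(d=200)
numerator = 400 * 40 = 16000
denominator = 200 = 200
card(S) = 16000 / 200 = 80

80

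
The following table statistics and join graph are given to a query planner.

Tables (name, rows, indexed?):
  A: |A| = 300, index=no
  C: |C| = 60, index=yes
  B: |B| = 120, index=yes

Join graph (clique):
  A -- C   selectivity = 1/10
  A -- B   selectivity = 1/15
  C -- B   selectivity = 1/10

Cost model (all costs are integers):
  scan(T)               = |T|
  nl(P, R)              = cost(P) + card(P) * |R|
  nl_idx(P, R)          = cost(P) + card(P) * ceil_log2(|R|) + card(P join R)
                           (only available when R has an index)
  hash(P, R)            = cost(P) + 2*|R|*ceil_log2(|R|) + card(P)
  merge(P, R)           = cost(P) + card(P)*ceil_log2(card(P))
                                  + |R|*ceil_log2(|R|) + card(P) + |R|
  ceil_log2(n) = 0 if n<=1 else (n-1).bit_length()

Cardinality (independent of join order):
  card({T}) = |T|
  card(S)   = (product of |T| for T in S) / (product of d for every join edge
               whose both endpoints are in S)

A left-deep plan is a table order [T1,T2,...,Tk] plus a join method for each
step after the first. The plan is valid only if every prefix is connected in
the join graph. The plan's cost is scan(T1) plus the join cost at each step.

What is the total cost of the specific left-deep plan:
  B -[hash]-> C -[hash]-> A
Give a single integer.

step 1: scan B: cost=120, card=120
step 2: join C via hash
    card(P join C) = 120*60/(10) = 720
    cost = 120 + 2*60*6 + 120 = 960
step 3: join A via hash
    card(P join A) = 720*300/(10*15) = 1440
    cost = 960 + 2*300*9 + 720 = 7080

7080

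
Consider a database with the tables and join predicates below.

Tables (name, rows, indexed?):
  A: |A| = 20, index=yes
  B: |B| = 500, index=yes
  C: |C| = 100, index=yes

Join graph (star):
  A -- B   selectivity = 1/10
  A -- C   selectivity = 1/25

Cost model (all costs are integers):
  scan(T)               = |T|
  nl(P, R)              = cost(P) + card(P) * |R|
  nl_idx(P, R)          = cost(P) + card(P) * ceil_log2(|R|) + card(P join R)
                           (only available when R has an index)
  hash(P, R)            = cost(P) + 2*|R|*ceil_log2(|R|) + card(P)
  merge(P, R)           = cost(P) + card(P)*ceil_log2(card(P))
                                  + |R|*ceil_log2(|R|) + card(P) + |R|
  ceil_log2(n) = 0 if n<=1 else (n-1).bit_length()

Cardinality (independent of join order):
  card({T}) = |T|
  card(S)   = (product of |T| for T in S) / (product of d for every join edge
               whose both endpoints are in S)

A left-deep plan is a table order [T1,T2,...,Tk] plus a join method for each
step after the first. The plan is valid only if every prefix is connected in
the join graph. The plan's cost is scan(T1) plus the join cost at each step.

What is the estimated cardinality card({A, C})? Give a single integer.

Tables in S: A(20), C(100)
Edges inside S: A-C(d=25)
numerator = 20 * 100 = 2000
denominator = 25 = 25
card(S) = 2000 / 25 = 80

80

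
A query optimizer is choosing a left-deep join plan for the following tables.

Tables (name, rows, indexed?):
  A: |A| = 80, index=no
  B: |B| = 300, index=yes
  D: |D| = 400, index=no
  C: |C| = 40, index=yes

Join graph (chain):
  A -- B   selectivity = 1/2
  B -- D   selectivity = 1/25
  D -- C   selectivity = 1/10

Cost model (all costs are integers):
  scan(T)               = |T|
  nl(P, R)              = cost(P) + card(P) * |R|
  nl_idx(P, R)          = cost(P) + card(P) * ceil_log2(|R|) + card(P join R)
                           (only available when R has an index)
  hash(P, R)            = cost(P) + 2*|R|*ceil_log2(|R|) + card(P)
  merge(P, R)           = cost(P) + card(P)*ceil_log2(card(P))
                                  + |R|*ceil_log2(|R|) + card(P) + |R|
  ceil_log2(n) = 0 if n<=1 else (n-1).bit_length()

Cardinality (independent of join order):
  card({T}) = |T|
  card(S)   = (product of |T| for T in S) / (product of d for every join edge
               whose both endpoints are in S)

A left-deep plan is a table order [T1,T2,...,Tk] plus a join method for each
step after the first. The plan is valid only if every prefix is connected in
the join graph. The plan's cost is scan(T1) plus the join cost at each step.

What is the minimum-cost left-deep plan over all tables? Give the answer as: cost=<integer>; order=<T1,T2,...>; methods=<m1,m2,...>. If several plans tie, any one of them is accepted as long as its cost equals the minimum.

Selinger DP (subsets sized 1..n):
  {A}: scan cost=80, card=80
  {B}: scan cost=300, card=300
  {D}: scan cost=400, card=400
  {C}: scan cost=40, card=40
  {AB}: card=12000; try (A,hash)→1720, (B,merge)→3720, (A,merge)→3940, (B,hash)→5560, (B,nl_idx)→12800, (B,nl)→24080 …(+1); best=1720 via (A,hash)
  {BD}: card=4800; try (B,hash)→6200, (D,merge)→7300, (B,merge)→7400, (D,hash)→7800, (B,nl_idx)→8800, (D,nl)→120300 …(+1); best=6200 via (B,hash)
  {CD}: card=1600; try (C,hash)→1280, (D,merge)→4320, (C,nl_idx)→4400, (C,merge)→4680, (D,hash)→7280, (D,nl)→16040 …(+1); best=1280 via (C,hash)
  {ABD}: card=192000; try (A,hash)→12120, (D,hash)→20920, (A,merge)→74040, (D,merge)→185720, (A,nl)→390200, (D,nl)→4801720; best=12120 via (A,hash)
  {BCD}: card=19200; try (B,hash)→8280, (C,hash)→11480, (B,merge)→23480, (B,nl_idx)→34880, (C,nl_idx)→54200, (C,merge)→73680 …(+2); best=8280 via (B,hash)
  {ABCD}: card=768000; try (A,hash)→28600, (C,hash)→204600, (A,merge)→316120, (A,nl)→1544280, (C,nl_idx)→1932120, (C,merge)→3660400 …(+1); best=28600 via (A,hash)

cost=28600; order=D,C,B,A; methods=hash,hash,hash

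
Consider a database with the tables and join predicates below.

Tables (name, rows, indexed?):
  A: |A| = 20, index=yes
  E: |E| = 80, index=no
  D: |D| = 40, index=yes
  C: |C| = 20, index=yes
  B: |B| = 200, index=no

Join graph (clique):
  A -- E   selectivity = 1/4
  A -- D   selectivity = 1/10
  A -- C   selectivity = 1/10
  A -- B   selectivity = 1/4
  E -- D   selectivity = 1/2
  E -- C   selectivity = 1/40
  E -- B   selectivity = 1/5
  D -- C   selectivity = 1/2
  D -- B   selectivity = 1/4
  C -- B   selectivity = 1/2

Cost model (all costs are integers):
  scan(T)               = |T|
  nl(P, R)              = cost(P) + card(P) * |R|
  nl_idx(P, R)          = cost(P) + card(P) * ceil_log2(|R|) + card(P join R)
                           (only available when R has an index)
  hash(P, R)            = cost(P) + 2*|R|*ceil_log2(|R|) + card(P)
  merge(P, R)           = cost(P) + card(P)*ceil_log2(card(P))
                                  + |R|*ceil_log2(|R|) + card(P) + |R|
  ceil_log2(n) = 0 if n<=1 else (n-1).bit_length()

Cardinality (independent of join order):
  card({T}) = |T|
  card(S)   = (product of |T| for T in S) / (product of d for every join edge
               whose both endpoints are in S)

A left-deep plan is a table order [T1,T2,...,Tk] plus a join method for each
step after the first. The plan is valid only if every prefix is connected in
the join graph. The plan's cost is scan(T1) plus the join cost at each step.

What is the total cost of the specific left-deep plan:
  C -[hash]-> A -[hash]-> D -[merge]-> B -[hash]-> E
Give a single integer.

step 1: scan C: cost=20, card=20
step 2: join A via hash
    card(P join A) = 20*20/(10) = 40
    cost = 20 + 2*20*5 + 20 = 240
step 3: join D via hash
    card(P join D) = 40*40/(10*2) = 80
    cost = 240 + 2*40*6 + 40 = 760
step 4: join B via merge
    card(P join B) = 80*200/(4*4*2) = 500
    cost = 760 + 80*7 + 200*8 + 80 + 200 = 3200
step 5: join E via hash
    card(P join E) = 500*80/(4*2*40*5) = 25
    cost = 3200 + 2*80*7 + 500 = 4820

4820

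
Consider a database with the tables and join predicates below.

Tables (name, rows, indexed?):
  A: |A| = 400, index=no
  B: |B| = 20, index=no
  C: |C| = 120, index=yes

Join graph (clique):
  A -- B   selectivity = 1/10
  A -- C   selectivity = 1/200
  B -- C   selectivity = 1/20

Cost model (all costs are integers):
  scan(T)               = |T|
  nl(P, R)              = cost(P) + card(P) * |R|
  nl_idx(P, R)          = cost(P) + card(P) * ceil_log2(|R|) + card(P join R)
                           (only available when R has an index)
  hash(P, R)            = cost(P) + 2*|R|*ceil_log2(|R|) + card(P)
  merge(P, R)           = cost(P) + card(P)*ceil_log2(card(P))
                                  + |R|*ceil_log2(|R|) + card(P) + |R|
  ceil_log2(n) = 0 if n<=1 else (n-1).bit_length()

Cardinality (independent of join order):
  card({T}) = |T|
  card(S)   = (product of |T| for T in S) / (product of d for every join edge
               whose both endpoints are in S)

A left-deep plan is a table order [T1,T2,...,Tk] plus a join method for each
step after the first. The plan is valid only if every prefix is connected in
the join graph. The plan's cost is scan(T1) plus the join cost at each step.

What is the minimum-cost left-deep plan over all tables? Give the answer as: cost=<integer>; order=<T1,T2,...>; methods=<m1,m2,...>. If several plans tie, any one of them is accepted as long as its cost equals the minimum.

Selinger DP (subsets sized 1..n):
  {A}: scan cost=400, card=400
  {B}: scan cost=20, card=20
  {C}: scan cost=120, card=120
  {AB}: card=800; try (B,hash)→1000, (A,merge)→4140, (B,merge)→4520, (A,hash)→7240, (A,nl)→8020, (B,nl)→8400; best=1000 via (B,hash)
  {AC}: card=240; try (C,hash)→2480, (C,nl_idx)→3440, (A,merge)→5080, (C,merge)→5360, (A,hash)→7440, (A,nl)→48120 …(+1); best=2480 via (C,hash)
  {BC}: card=120; try (C,nl_idx)→280, (B,hash)→440, (C,merge)→1100, (B,merge)→1200, (C,hash)→1720, (C,nl)→2420 …(+1); best=280 via (C,nl_idx)
  {ABC}: card=24; try (B,hash)→2920, (C,hash)→3480, (B,merge)→4760, (A,merge)→5240, (C,nl_idx)→6624, (B,nl)→7280 …(+4); best=2920 via (B,hash)

cost=2920; order=A,C,B; methods=hash,hash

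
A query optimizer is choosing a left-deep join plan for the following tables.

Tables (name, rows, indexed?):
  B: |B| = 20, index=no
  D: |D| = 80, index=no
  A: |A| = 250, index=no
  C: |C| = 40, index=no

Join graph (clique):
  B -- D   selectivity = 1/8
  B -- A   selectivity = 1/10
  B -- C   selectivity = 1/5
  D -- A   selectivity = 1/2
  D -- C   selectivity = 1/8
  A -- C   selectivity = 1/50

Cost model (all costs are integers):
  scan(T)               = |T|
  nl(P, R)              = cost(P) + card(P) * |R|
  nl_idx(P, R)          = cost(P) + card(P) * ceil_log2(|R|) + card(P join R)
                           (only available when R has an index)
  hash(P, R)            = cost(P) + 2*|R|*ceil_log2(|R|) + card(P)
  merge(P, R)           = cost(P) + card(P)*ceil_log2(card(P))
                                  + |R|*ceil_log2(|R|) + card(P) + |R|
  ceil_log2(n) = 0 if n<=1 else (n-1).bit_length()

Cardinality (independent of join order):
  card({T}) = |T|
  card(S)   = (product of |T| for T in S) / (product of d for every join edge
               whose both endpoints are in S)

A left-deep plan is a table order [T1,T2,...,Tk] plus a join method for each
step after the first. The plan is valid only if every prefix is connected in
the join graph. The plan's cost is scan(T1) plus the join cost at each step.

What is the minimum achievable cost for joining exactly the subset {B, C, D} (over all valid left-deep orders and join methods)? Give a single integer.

1040

Selinger DP over subsets of {B,C,D}:
  {B}: scan cost=20, card=20
  {D}: scan cost=80, card=80
  {C}: scan cost=40, card=40
  {BD}: card=200; try (B,hash)→360, (D,merge)→780, (B,merge)→840, (D,hash)→1160, (D,nl)→1620, (B,nl)→1680; best=360 via (B,hash)
  {BC}: card=160; try (B,hash)→280, (C,merge)→420, (B,merge)→440, (C,hash)→520, (C,nl)→820, (B,nl)→840; best=280 via (B,hash)
  {CD}: card=400; try (C,hash)→640, (D,merge)→960, (C,merge)→1000, (D,hash)→1200, (D,nl)→3240, (C,nl)→3280; best=640 via (C,hash)
  {BCD}: card=200; try (C,hash)→1040, (B,hash)→1240, (D,hash)→1560, (D,merge)→2360, (C,merge)→2440, (B,merge)→4760 …(+3); best=1040 via (C,hash)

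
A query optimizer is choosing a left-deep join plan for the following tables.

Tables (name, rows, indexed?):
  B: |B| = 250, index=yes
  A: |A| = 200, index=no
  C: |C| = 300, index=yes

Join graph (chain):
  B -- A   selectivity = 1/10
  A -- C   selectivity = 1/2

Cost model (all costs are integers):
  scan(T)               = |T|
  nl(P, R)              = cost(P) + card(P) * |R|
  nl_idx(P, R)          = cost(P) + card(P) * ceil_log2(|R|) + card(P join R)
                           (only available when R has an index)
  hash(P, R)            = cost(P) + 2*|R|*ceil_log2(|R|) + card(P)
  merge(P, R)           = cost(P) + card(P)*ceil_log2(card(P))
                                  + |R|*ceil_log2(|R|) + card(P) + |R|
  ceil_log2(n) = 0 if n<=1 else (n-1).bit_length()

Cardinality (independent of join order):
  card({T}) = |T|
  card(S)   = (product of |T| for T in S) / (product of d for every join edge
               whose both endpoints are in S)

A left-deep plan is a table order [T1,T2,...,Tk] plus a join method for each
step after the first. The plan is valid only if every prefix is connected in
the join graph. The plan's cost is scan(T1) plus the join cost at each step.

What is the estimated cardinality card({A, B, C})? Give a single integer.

750000

Tables in S: A(200), B(250), C(300)
Edges inside S: B-A(d=10), A-C(d=2)
numerator = 200 * 250 * 300 = 15000000
denominator = 10 * 2 = 20
card(S) = 15000000 / 20 = 750000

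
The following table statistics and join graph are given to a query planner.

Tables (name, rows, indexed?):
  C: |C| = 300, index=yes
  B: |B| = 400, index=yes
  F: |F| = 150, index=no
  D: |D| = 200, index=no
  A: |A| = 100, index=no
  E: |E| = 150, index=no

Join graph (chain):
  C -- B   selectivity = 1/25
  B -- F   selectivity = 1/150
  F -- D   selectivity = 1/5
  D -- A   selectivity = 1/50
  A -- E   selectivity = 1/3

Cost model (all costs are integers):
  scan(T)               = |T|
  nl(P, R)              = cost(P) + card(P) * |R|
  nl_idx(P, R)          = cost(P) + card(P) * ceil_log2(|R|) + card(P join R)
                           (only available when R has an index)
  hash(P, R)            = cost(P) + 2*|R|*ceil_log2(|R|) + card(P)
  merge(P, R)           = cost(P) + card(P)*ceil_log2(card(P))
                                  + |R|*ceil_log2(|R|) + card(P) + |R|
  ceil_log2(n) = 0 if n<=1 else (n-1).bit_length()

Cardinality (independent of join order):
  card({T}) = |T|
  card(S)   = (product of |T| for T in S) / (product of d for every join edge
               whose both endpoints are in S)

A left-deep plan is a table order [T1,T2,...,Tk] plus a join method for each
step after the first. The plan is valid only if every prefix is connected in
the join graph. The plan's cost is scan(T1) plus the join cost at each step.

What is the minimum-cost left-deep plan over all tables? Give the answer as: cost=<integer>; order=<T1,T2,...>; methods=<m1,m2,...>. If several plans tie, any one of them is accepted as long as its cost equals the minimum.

cost=446700; order=F,B,D,A,C,E; methods=nl_idx,hash,hash,hash,hash

Selinger DP (subsets sized 1..n):
  {C}: scan cost=300, card=300
  {B}: scan cost=400, card=400
  {F}: scan cost=150, card=150
  {D}: scan cost=200, card=200
  {A}: scan cost=100, card=100
  {E}: scan cost=150, card=150
  {BC}: card=4800; try (C,hash)→6200, (B,merge)→7300, (C,merge)→7400, (B,hash)→7800, (B,nl_idx)→7800, (C,nl_idx)→8800 …(+2); best=6200 via (C,hash)
  {BF}: card=400; try (B,nl_idx)→1900, (F,hash)→3200, (B,merge)→5500, (F,merge)→5750, (B,hash)→7500, (B,nl)→60150 …(+1); best=1900 via (B,nl_idx)
  {DF}: card=6000; try (F,hash)→2800, (D,merge)→3300, (F,merge)→3350, (D,hash)→3500, (D,nl)→30150, (F,nl)→30200; best=2800 via (F,hash)
  {AD}: card=400; try (A,hash)→1800, (D,merge)→2700, (A,merge)→2800, (D,hash)→3400, (D,nl)→20100, (A,nl)→20200; best=1800 via (A,hash)
  {AE}: card=5000; try (A,hash)→1700, (E,merge)→2250, (A,merge)→2300, (E,hash)→2600, (E,nl)→15100, (A,nl)→15150; best=1700 via (A,hash)
  {BCF}: card=4800; try (C,hash)→7700, (C,merge)→8900, (C,nl_idx)→10300, (F,hash)→13400, (F,merge)→74750, (C,nl)→121900 …(+1); best=7700 via (C,hash)
  {BDF}: card=16000; try (D,hash)→5500, (D,merge)→7700, (B,hash)→16000, (B,nl_idx)→72800, (D,nl)→81900, (B,merge)→90800 …(+1); best=5500 via (D,hash)
  {ADF}: card=12000; try (F,hash)→4600, (F,merge)→7150, (A,hash)→10200, (F,nl)→61800, (A,merge)→87600, (A,nl)→602800; best=4600 via (F,hash)
  {ADE}: card=20000; try (E,hash)→4600, (E,merge)→7150, (D,hash)→9900, (E,nl)→61800, (D,merge)→73500, (D,nl)→1001700; best=4600 via (E,hash)
  {BCDF}: card=192000; try (D,hash)→15700, (C,hash)→26900, (D,merge)→76700, (C,merge)→248500, (C,nl_idx)→341500, (D,nl)→967700 …(+1); best=15700 via (D,hash)
  {ABDF}: card=32000; try (A,hash)→22900, (B,hash)→23800, (B,nl_idx)→144600, (B,merge)→188600, (A,merge)→246300, (A,nl)→1605500 …(+1); best=22900 via (A,hash)
  {ADEF}: card=600000; try (E,hash)→19000, (F,hash)→27000, (E,merge)→185950, (F,merge)→325950, (E,nl)→1804600, (F,nl)→3004600; best=19000 via (E,hash)
  {ABCDF}: card=384000; try (C,hash)→60300, (A,hash)→209100, (C,merge)→537900, (C,nl_idx)→694900, (A,merge)→3664500, (C,nl)→9622900 …(+1); best=60300 via (C,hash)
  {ABDEF}: card=1600000; try (E,hash)→57300, (E,merge)→536250, (B,hash)→626200, (E,nl)→4822900, (B,nl_idx)→7019000, (B,merge)→12623000 …(+1); best=57300 via (E,hash)
  {ABCDEF}: card=19200000; try (E,hash)→446700, (C,hash)→1662700, (E,merge)→7741650, (C,nl_idx)→33657300, (C,merge)→35260300, (E,nl)→57660300 …(+1); best=446700 via (E,hash)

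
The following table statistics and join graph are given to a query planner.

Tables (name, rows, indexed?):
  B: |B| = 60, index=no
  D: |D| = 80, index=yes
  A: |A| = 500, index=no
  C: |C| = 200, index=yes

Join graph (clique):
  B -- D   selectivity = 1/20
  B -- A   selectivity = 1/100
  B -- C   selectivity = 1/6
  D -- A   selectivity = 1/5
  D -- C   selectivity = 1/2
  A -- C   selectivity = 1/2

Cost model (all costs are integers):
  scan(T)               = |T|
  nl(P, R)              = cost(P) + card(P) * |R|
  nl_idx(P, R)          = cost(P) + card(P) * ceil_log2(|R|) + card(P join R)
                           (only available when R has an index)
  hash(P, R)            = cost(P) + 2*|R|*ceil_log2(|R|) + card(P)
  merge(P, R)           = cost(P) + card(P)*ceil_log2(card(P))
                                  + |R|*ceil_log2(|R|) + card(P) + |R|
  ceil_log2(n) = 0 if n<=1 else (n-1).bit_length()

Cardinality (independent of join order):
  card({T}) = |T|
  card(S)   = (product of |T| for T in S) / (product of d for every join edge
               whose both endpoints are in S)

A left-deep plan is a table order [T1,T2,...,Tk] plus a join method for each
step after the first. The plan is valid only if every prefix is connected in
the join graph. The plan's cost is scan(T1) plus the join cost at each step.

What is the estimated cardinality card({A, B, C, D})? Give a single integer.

Tables in S: A(500), B(60), C(200), D(80)
Edges inside S: B-D(d=20), B-A(d=100), B-C(d=6), D-A(d=5), D-C(d=2), A-C(d=2)
numerator = 500 * 60 * 200 * 80 = 480000000
denominator = 20 * 100 * 6 * 5 * 2 * 2 = 240000
card(S) = 480000000 / 240000 = 2000

2000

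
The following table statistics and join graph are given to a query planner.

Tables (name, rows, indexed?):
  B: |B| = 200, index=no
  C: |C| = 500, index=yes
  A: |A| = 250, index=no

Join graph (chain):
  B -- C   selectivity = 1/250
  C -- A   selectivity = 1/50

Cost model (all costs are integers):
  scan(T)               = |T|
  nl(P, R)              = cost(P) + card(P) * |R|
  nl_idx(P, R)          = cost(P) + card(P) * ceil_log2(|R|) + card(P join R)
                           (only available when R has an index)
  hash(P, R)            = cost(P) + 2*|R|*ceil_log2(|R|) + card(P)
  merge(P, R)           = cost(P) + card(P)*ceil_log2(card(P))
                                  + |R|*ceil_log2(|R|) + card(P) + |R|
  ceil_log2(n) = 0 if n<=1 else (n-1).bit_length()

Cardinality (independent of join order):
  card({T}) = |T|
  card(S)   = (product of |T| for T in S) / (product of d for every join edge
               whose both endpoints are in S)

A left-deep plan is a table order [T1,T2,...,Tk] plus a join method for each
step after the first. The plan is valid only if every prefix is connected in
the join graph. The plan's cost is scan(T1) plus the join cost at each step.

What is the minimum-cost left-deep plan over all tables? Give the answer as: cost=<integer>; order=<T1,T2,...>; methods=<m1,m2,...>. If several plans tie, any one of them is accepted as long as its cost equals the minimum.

Selinger DP (subsets sized 1..n):
  {B}: scan cost=200, card=200
  {C}: scan cost=500, card=500
  {A}: scan cost=250, card=250
  {BC}: card=400; try (C,nl_idx)→2400, (B,hash)→4200, (C,merge)→7000, (B,merge)→7300, (C,hash)→9400, (C,nl)→100200 …(+1); best=2400 via (C,nl_idx)
  {AC}: card=2500; try (C,nl_idx)→5000, (A,hash)→5000, (C,merge)→7500, (A,merge)→7750, (C,hash)→9500, (C,nl)→125250 …(+1); best=5000 via (C,nl_idx)
  {ABC}: card=2000; try (A,hash)→6800, (A,merge)→8650, (B,hash)→10700, (B,merge)→39300, (A,nl)→102400, (B,nl)→505000; best=6800 via (A,hash)

cost=6800; order=B,C,A; methods=nl_idx,hash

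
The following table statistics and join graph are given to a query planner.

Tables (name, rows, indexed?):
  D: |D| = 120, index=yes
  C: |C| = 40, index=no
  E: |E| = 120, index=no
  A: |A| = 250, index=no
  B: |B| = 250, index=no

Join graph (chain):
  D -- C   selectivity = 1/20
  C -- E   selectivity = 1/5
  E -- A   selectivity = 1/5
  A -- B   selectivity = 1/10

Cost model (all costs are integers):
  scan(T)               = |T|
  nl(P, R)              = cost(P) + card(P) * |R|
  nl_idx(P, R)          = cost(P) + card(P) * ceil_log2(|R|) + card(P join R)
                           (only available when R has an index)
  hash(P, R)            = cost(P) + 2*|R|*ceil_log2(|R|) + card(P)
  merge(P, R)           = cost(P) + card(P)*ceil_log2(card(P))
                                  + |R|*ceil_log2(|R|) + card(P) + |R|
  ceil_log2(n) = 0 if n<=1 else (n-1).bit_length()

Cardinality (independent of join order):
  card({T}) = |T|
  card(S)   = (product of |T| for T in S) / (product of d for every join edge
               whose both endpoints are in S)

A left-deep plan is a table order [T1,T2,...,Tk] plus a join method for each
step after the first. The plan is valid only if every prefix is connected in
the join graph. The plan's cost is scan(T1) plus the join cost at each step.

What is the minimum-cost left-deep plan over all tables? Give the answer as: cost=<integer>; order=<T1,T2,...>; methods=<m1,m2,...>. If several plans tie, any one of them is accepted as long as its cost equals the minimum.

Selinger DP (subsets sized 1..n):
  {D}: scan cost=120, card=120
  {C}: scan cost=40, card=40
  {E}: scan cost=120, card=120
  {A}: scan cost=250, card=250
  {B}: scan cost=250, card=250
  {CD}: card=240; try (D,nl_idx)→560, (C,hash)→720, (D,merge)→1280, (C,merge)→1360, (D,hash)→1760, (D,nl)→4840 …(+1); best=560 via (D,nl_idx)
  {CE}: card=960; try (C,hash)→720, (E,merge)→1280, (C,merge)→1360, (E,hash)→1760, (E,nl)→4840, (C,nl)→4920; best=720 via (C,hash)
  {AE}: card=6000; try (E,hash)→2180, (A,merge)→3330, (E,merge)→3460, (A,hash)→4240, (A,nl)→30120, (E,nl)→30250; best=2180 via (E,hash)
  {AB}: card=6250; try (B,hash)→4500, (A,hash)→4500, (B,merge)→4750, (A,merge)→4750, (B,nl)→62750, (A,nl)→62750; best=4500 via (B,hash)
  {CDE}: card=5760; try (E,hash)→2480, (D,hash)→3360, (E,merge)→3680, (D,merge)→12240, (D,nl_idx)→13200, (E,nl)→29360 …(+1); best=2480 via (E,hash)
  {ACE}: card=48000; try (A,hash)→5680, (C,hash)→8660, (A,merge)→13530, (C,merge)→86460, (A,nl)→240720, (C,nl)→242180; best=5680 via (A,hash)
  {ABE}: card=150000; try (B,hash)→12180, (E,hash)→12430, (B,merge)→88430, (E,merge)→92960, (E,nl)→754500, (B,nl)→1502180; best=12180 via (B,hash)
  {ACDE}: card=288000; try (A,hash)→12240, (D,hash)→55360, (A,merge)→85370, (D,nl_idx)→629680, (D,merge)→822640, (A,nl)→1442480 …(+1); best=12240 via (A,hash)
  {ABCE}: card=1200000; try (B,hash)→57680, (C,hash)→162660, (B,merge)→823930, (C,merge)→2862460, (C,nl)→6012180, (B,nl)→12005680; best=57680 via (B,hash)
  {ABCDE}: card=7200000; try (B,hash)→304240, (D,hash)→1259360, (B,merge)→5774490, (D,nl_idx)→15657680, (D,merge)→26458640, (B,nl)→72012240 …(+1); best=304240 via (B,hash)

cost=304240; order=C,D,E,A,B; methods=nl_idx,hash,hash,hash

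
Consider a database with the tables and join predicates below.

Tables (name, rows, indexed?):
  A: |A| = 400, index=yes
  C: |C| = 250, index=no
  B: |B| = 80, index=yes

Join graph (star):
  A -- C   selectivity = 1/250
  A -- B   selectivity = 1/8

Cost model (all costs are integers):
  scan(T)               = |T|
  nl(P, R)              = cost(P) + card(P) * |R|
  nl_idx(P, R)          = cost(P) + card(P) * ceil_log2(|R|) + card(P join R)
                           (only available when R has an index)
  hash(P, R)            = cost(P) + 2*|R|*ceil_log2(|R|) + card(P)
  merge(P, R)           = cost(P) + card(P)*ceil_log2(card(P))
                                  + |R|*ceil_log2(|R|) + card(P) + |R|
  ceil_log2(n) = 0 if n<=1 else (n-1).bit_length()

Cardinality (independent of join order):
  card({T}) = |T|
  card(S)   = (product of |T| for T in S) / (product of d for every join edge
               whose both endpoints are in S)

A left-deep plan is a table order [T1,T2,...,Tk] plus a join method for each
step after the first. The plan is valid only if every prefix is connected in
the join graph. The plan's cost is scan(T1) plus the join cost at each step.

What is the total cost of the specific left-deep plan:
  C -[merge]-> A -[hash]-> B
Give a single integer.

step 1: scan C: cost=250, card=250
step 2: join A via merge
    card(P join A) = 250*400/(250) = 400
    cost = 250 + 250*8 + 400*9 + 250 + 400 = 6500
step 3: join B via hash
    card(P join B) = 400*80/(8) = 4000
    cost = 6500 + 2*80*7 + 400 = 8020

8020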